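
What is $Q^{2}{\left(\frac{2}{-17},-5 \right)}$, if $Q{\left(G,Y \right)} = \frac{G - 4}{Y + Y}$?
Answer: $\frac{49}{289} \approx 0.16955$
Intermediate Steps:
$Q{\left(G,Y \right)} = \frac{-4 + G}{2 Y}$
$Q^{2}{\left(\frac{2}{-17},-5 \right)} = \left(\frac{-4 + \frac{2}{-17}}{2 \left(-5\right)}\right)^{2} = \left(\frac{1}{2} \left(- \frac{1}{5}\right) \left(-4 + 2 \left(- \frac{1}{17}\right)\right)\right)^{2} = \left(\frac{1}{2} \left(- \frac{1}{5}\right) \left(-4 - \frac{2}{17}\right)\right)^{2} = \left(\frac{1}{2} \left(- \frac{1}{5}\right) \left(- \frac{70}{17}\right)\right)^{2} = \left(\frac{7}{17}\right)^{2} = \frac{49}{289}$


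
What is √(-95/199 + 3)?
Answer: √99898/199 ≈ 1.5883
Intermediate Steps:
√(-95/199 + 3) = √(502/199) = √99898/199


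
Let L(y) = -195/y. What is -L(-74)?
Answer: -195/74 ≈ -2.6351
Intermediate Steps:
-L(-74) = -(-195)/(-74) = -(-195)*(-1)/74 = -1*195/74 = -195/74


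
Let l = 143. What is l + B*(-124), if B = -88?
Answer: 11055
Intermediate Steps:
l + B*(-124) = 143 - 88*(-124) = 143 + 10912 = 11055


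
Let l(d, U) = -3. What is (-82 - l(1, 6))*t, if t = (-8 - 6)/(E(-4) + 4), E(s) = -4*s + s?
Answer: 553/8 ≈ 69.125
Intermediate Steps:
E(s) = -3*s
t = -7/8 (t = (-8 - 6)/(-3*(-4) + 4) = -14/(12 + 4) = -14/16 = -14*1/16 = -7/8 ≈ -0.87500)
(-82 - l(1, 6))*t = (-82 - 1*(-3))*(-7/8) = (-82 + 3)*(-7/8) = -79*(-7/8) = 553/8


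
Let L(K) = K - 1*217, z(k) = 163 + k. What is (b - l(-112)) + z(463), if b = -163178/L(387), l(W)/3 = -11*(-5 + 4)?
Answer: -31184/85 ≈ -366.87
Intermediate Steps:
L(K) = -217 + K (L(K) = K - 217 = -217 + K)
l(W) = 33 (l(W) = 3*(-11*(-5 + 4)) = 3*(-11*(-1)) = 3*11 = 33)
b = -81589/85 (b = -163178/(-217 + 387) = -163178/170 = -163178*1/170 = -81589/85 ≈ -959.87)
(b - l(-112)) + z(463) = (-81589/85 - 1*33) + (163 + 463) = (-81589/85 - 33) + 626 = -84394/85 + 626 = -31184/85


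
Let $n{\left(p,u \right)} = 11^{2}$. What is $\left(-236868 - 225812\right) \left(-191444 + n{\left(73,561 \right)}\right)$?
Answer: $88521325640$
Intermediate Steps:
$n{\left(p,u \right)} = 121$
$\left(-236868 - 225812\right) \left(-191444 + n{\left(73,561 \right)}\right) = \left(-236868 - 225812\right) \left(-191444 + 121\right) = \left(-462680\right) \left(-191323\right) = 88521325640$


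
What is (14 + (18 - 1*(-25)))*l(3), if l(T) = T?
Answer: 171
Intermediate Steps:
(14 + (18 - 1*(-25)))*l(3) = (14 + (18 - 1*(-25)))*3 = (14 + (18 + 25))*3 = (14 + 43)*3 = 57*3 = 171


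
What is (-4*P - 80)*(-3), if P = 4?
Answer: 288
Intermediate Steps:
(-4*P - 80)*(-3) = (-4*4 - 80)*(-3) = (-16 - 80)*(-3) = -96*(-3) = 288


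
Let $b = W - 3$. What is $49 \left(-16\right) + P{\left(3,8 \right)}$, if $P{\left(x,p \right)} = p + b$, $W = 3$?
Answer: $-776$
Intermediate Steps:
$b = 0$ ($b = 3 - 3 = 0$)
$P{\left(x,p \right)} = p$ ($P{\left(x,p \right)} = p + 0 = p$)
$49 \left(-16\right) + P{\left(3,8 \right)} = 49 \left(-16\right) + 8 = -784 + 8 = -776$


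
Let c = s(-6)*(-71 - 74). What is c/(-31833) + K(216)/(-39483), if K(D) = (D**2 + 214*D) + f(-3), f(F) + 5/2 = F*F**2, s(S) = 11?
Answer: -642829907/279302742 ≈ -2.3016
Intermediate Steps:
f(F) = -5/2 + F**3 (f(F) = -5/2 + F*F**2 = -5/2 + F**3)
c = -1595 (c = 11*(-71 - 74) = 11*(-145) = -1595)
K(D) = -59/2 + D**2 + 214*D (K(D) = (D**2 + 214*D) + (-5/2 + (-3)**3) = (D**2 + 214*D) + (-5/2 - 27) = (D**2 + 214*D) - 59/2 = -59/2 + D**2 + 214*D)
c/(-31833) + K(216)/(-39483) = -1595/(-31833) + (-59/2 + 216**2 + 214*216)/(-39483) = -1595*(-1/31833) + (-59/2 + 46656 + 46224)*(-1/39483) = 1595/31833 + (185701/2)*(-1/39483) = 1595/31833 - 185701/78966 = -642829907/279302742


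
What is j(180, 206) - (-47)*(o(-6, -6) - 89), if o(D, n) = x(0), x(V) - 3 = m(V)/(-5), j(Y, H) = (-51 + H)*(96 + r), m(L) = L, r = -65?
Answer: 763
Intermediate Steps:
j(Y, H) = -1581 + 31*H (j(Y, H) = (-51 + H)*(96 - 65) = (-51 + H)*31 = -1581 + 31*H)
x(V) = 3 - V/5 (x(V) = 3 + V/(-5) = 3 + V*(-⅕) = 3 - V/5)
o(D, n) = 3 (o(D, n) = 3 - ⅕*0 = 3 + 0 = 3)
j(180, 206) - (-47)*(o(-6, -6) - 89) = (-1581 + 31*206) - (-47)*(3 - 89) = (-1581 + 6386) - (-47)*(-86) = 4805 - 1*4042 = 4805 - 4042 = 763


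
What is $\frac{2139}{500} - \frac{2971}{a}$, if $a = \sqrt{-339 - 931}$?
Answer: $\frac{2139}{500} + \frac{2971 i \sqrt{1270}}{1270} \approx 4.278 + 83.368 i$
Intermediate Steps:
$a = i \sqrt{1270}$ ($a = \sqrt{-1270} = i \sqrt{1270} \approx 35.637 i$)
$\frac{2139}{500} - \frac{2971}{a} = \frac{2139}{500} - \frac{2971}{i \sqrt{1270}} = 2139 \cdot \frac{1}{500} - 2971 \left(- \frac{i \sqrt{1270}}{1270}\right) = \frac{2139}{500} + \frac{2971 i \sqrt{1270}}{1270}$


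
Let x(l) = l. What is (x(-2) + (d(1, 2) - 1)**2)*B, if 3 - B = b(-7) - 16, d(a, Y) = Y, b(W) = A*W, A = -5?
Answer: 16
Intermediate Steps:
b(W) = -5*W
B = -16 (B = 3 - (-5*(-7) - 16) = 3 - (35 - 16) = 3 - 1*19 = 3 - 19 = -16)
(x(-2) + (d(1, 2) - 1)**2)*B = (-2 + (2 - 1)**2)*(-16) = (-2 + 1**2)*(-16) = (-2 + 1)*(-16) = -1*(-16) = 16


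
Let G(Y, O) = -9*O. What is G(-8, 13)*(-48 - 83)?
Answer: 15327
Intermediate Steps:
G(-8, 13)*(-48 - 83) = (-9*13)*(-48 - 83) = -117*(-131) = 15327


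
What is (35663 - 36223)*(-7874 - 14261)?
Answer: 12395600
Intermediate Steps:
(35663 - 36223)*(-7874 - 14261) = -560*(-22135) = 12395600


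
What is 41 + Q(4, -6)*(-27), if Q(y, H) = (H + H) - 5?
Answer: 500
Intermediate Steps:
Q(y, H) = -5 + 2*H (Q(y, H) = 2*H - 5 = -5 + 2*H)
41 + Q(4, -6)*(-27) = 41 + (-5 + 2*(-6))*(-27) = 41 + (-5 - 12)*(-27) = 41 - 17*(-27) = 41 + 459 = 500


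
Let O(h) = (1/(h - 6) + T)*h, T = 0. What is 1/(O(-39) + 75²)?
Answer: 15/84388 ≈ 0.00017775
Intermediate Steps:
O(h) = h/(-6 + h) (O(h) = (1/(h - 6) + 0)*h = (1/(-6 + h) + 0)*h = h/(-6 + h))
1/(O(-39) + 75²) = 1/(-39/(-6 - 39) + 75²) = 1/(-39/(-45) + 5625) = 1/(-39*(-1/45) + 5625) = 1/(13/15 + 5625) = 1/(84388/15) = 15/84388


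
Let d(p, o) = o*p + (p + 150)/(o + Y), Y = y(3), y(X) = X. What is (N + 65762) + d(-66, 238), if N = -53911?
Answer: -929453/241 ≈ -3856.7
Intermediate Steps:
Y = 3
d(p, o) = o*p + (150 + p)/(3 + o) (d(p, o) = o*p + (p + 150)/(o + 3) = o*p + (150 + p)/(3 + o))
(N + 65762) + d(-66, 238) = (-53911 + 65762) + (150 - 66 - 66*238**2 + 3*238*(-66))/(3 + 238) = 11851 + (150 - 66 - 66*56644 - 47124)/241 = 11851 + (150 - 66 - 3738504 - 47124)/241 = 11851 + (1/241)*(-3785544) = 11851 - 3785544/241 = -929453/241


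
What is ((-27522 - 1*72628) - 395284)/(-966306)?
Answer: 247717/483153 ≈ 0.51271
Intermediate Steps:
((-27522 - 1*72628) - 395284)/(-966306) = ((-27522 - 72628) - 395284)*(-1/966306) = (-100150 - 395284)*(-1/966306) = -495434*(-1/966306) = 247717/483153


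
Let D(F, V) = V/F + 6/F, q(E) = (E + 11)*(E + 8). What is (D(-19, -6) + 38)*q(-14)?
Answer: 684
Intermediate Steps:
q(E) = (8 + E)*(11 + E) (q(E) = (11 + E)*(8 + E) = (8 + E)*(11 + E))
D(F, V) = 6/F + V/F
(D(-19, -6) + 38)*q(-14) = ((6 - 6)/(-19) + 38)*(88 + (-14)² + 19*(-14)) = (-1/19*0 + 38)*(88 + 196 - 266) = (0 + 38)*18 = 38*18 = 684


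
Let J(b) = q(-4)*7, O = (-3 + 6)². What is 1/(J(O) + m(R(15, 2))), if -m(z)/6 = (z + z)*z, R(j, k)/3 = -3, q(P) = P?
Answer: -1/1000 ≈ -0.0010000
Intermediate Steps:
R(j, k) = -9 (R(j, k) = 3*(-3) = -9)
m(z) = -12*z² (m(z) = -6*(z + z)*z = -6*2*z*z = -12*z²)
O = 9 (O = 3² = 9)
J(b) = -28 (J(b) = -4*7 = -28)
1/(J(O) + m(R(15, 2))) = 1/(-28 - 12*(-9)²) = 1/(-28 - 12*81) = 1/(-28 - 972) = 1/(-1000) = -1/1000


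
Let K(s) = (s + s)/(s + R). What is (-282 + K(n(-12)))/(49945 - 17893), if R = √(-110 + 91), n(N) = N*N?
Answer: (-47*√19 + 6720*I)/(5342*(√19 - 144*I)) ≈ -0.0087359 - 1.8871e-6*I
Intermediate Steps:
n(N) = N²
R = I*√19 (R = √(-19) = I*√19 ≈ 4.3589*I)
K(s) = 2*s/(s + I*√19) (K(s) = (s + s)/(s + I*√19) = (2*s)/(s + I*√19) = 2*s/(s + I*√19))
(-282 + K(n(-12)))/(49945 - 17893) = (-282 + 2*(-12)²/((-12)² + I*√19))/(49945 - 17893) = (-282 + 2*144/(144 + I*√19))/32052 = (-282 + 288/(144 + I*√19))*(1/32052) = -47/5342 + 24/(2671*(144 + I*√19))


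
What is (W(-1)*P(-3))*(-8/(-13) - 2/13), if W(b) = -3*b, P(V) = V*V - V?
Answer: 216/13 ≈ 16.615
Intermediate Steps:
P(V) = V² - V
(W(-1)*P(-3))*(-8/(-13) - 2/13) = ((-3*(-1))*(-3*(-1 - 3)))*(-8/(-13) - 2/13) = (3*(-3*(-4)))*(-8*(-1/13) - 2*1/13) = (3*12)*(8/13 - 2/13) = 36*(6/13) = 216/13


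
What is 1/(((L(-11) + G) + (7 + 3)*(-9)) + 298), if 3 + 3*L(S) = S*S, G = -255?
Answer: -3/23 ≈ -0.13043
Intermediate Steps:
L(S) = -1 + S²/3 (L(S) = -1 + (S*S)/3 = -1 + S²/3)
1/(((L(-11) + G) + (7 + 3)*(-9)) + 298) = 1/((((-1 + (⅓)*(-11)²) - 255) + (7 + 3)*(-9)) + 298) = 1/((((-1 + (⅓)*121) - 255) + 10*(-9)) + 298) = 1/((((-1 + 121/3) - 255) - 90) + 298) = 1/(((118/3 - 255) - 90) + 298) = 1/((-647/3 - 90) + 298) = 1/(-917/3 + 298) = 1/(-23/3) = -3/23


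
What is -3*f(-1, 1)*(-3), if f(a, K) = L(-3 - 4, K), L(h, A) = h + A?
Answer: -54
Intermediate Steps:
L(h, A) = A + h
f(a, K) = -7 + K (f(a, K) = K + (-3 - 4) = K - 7 = -7 + K)
-3*f(-1, 1)*(-3) = -3*(-7 + 1)*(-3) = -3*(-6)*(-3) = 18*(-3) = -54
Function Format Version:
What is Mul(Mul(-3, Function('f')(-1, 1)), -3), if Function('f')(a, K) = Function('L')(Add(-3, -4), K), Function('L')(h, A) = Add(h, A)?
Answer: -54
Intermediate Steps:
Function('L')(h, A) = Add(A, h)
Function('f')(a, K) = Add(-7, K) (Function('f')(a, K) = Add(K, Add(-3, -4)) = Add(K, -7) = Add(-7, K))
Mul(Mul(-3, Function('f')(-1, 1)), -3) = Mul(Mul(-3, Add(-7, 1)), -3) = Mul(Mul(-3, -6), -3) = Mul(18, -3) = -54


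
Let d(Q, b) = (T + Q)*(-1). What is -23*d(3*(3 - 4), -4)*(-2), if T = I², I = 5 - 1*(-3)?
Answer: -2806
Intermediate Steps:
I = 8 (I = 5 + 3 = 8)
T = 64 (T = 8² = 64)
d(Q, b) = -64 - Q (d(Q, b) = (64 + Q)*(-1) = -64 - Q)
-23*d(3*(3 - 4), -4)*(-2) = -23*(-64 - 3*(3 - 4))*(-2) = -23*(-64 - 3*(-1))*(-2) = -23*(-64 - 1*(-3))*(-2) = -23*(-64 + 3)*(-2) = -23*(-61)*(-2) = 1403*(-2) = -2806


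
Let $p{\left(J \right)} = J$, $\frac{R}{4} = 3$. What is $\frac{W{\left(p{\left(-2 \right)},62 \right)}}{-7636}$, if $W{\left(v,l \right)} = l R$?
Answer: $- \frac{186}{1909} \approx -0.097433$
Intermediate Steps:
$R = 12$ ($R = 4 \cdot 3 = 12$)
$W{\left(v,l \right)} = 12 l$ ($W{\left(v,l \right)} = l 12 = 12 l$)
$\frac{W{\left(p{\left(-2 \right)},62 \right)}}{-7636} = \frac{12 \cdot 62}{-7636} = 744 \left(- \frac{1}{7636}\right) = - \frac{186}{1909}$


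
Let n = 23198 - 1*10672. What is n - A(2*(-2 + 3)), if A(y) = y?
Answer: 12524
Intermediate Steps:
n = 12526 (n = 23198 - 10672 = 12526)
n - A(2*(-2 + 3)) = 12526 - 2*(-2 + 3) = 12526 - 2 = 12524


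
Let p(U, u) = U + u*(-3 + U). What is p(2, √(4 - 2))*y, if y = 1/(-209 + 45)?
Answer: -1/82 + √2/164 ≈ -0.0035719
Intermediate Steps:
y = -1/164 (y = 1/(-164) = -1/164 ≈ -0.0060976)
p(2, √(4 - 2))*y = (2 - 3*√(4 - 2) + 2*√(4 - 2))*(-1/164) = (2 - 3*√2 + 2*√2)*(-1/164) = (2 - √2)*(-1/164) = -1/82 + √2/164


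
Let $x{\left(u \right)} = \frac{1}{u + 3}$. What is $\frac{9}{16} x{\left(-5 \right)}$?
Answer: $- \frac{9}{32} \approx -0.28125$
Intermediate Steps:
$x{\left(u \right)} = \frac{1}{3 + u}$
$\frac{9}{16} x{\left(-5 \right)} = \frac{9 \cdot \frac{1}{16}}{3 - 5} = \frac{9 \cdot \frac{1}{16}}{-2} = \frac{9}{16} \left(- \frac{1}{2}\right) = - \frac{9}{32}$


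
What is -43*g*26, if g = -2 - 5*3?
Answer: 19006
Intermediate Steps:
g = -17 (g = -2 - 15 = -17)
-43*g*26 = -43*(-17)*26 = 731*26 = 19006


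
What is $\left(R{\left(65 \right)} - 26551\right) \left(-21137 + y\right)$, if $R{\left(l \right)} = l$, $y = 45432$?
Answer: $-643477370$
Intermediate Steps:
$\left(R{\left(65 \right)} - 26551\right) \left(-21137 + y\right) = \left(65 - 26551\right) \left(-21137 + 45432\right) = \left(-26486\right) 24295 = -643477370$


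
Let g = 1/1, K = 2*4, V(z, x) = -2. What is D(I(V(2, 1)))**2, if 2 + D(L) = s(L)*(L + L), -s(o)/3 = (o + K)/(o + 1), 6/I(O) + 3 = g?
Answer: 2209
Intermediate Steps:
K = 8
g = 1 (g = 1*1 = 1)
I(O) = -3 (I(O) = 6/(-3 + 1) = 6/(-2) = 6*(-1/2) = -3)
s(o) = -3*(8 + o)/(1 + o) (s(o) = -3*(o + 8)/(o + 1) = -3*(8 + o)/(1 + o))
D(L) = -2 + 6*L*(-8 - L)/(1 + L) (D(L) = -2 + (3*(-8 - L)/(1 + L))*(L + L) = -2 + (3*(-8 - L)/(1 + L))*(2*L) = -2 + 6*L*(-8 - L)/(1 + L))
D(I(V(2, 1)))**2 = (2*(-1 - 25*(-3) - 3*(-3)**2)/(1 - 3))**2 = (2*(-1 + 75 - 3*9)/(-2))**2 = (2*(-1/2)*(-1 + 75 - 27))**2 = (2*(-1/2)*47)**2 = (-47)**2 = 2209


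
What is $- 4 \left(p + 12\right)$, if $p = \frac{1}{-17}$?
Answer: $- \frac{812}{17} \approx -47.765$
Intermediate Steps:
$p = - \frac{1}{17} \approx -0.058824$
$- 4 \left(p + 12\right) = - 4 \left(- \frac{1}{17} + 12\right) = \left(-4\right) \frac{203}{17} = - \frac{812}{17}$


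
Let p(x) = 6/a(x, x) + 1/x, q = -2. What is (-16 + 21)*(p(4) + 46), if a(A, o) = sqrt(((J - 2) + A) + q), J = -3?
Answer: 925/4 - 10*I*sqrt(3) ≈ 231.25 - 17.32*I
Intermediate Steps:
a(A, o) = sqrt(-7 + A) (a(A, o) = sqrt(((-3 - 2) + A) - 2) = sqrt((-5 + A) - 2) = sqrt(-7 + A))
p(x) = 1/x + 6/sqrt(-7 + x) (p(x) = 6/(sqrt(-7 + x)) + 1/x = 6/sqrt(-7 + x) + 1/x = 1/x + 6/sqrt(-7 + x))
(-16 + 21)*(p(4) + 46) = (-16 + 21)*((1/4 + 6/sqrt(-7 + 4)) + 46) = 5*((1/4 + 6/sqrt(-3)) + 46) = 5*((1/4 + 6*(-I*sqrt(3)/3)) + 46) = 5*((1/4 - 2*I*sqrt(3)) + 46) = 5*(185/4 - 2*I*sqrt(3)) = 925/4 - 10*I*sqrt(3)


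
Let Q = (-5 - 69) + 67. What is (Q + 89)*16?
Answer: 1312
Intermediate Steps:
Q = -7 (Q = -74 + 67 = -7)
(Q + 89)*16 = (-7 + 89)*16 = 82*16 = 1312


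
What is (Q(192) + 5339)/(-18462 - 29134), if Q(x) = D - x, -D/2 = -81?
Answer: -5309/47596 ≈ -0.11154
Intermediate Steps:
D = 162 (D = -2*(-81) = 162)
Q(x) = 162 - x
(Q(192) + 5339)/(-18462 - 29134) = ((162 - 1*192) + 5339)/(-18462 - 29134) = ((162 - 192) + 5339)/(-47596) = (-30 + 5339)*(-1/47596) = 5309*(-1/47596) = -5309/47596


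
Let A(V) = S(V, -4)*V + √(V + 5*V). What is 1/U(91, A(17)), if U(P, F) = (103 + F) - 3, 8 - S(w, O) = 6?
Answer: 67/8927 - √102/17854 ≈ 0.0069396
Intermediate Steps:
S(w, O) = 2 (S(w, O) = 8 - 1*6 = 8 - 6 = 2)
A(V) = 2*V + √6*√V (A(V) = 2*V + √(V + 5*V) = 2*V + √(6*V) = 2*V + √6*√V)
U(P, F) = 100 + F
1/U(91, A(17)) = 1/(100 + (2*17 + √6*√17)) = 1/(100 + (34 + √102)) = 1/(134 + √102)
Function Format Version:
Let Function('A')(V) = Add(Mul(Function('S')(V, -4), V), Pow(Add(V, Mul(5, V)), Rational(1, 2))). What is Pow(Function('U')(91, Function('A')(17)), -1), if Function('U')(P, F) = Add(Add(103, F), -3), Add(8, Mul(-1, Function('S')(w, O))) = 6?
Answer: Add(Rational(67, 8927), Mul(Rational(-1, 17854), Pow(102, Rational(1, 2)))) ≈ 0.0069396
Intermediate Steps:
Function('S')(w, O) = 2 (Function('S')(w, O) = Add(8, Mul(-1, 6)) = Add(8, -6) = 2)
Function('A')(V) = Add(Mul(2, V), Mul(Pow(6, Rational(1, 2)), Pow(V, Rational(1, 2)))) (Function('A')(V) = Add(Mul(2, V), Pow(Add(V, Mul(5, V)), Rational(1, 2))) = Add(Mul(2, V), Pow(Mul(6, V), Rational(1, 2))) = Add(Mul(2, V), Mul(Pow(6, Rational(1, 2)), Pow(V, Rational(1, 2)))))
Function('U')(P, F) = Add(100, F)
Pow(Function('U')(91, Function('A')(17)), -1) = Pow(Add(100, Add(Mul(2, 17), Mul(Pow(6, Rational(1, 2)), Pow(17, Rational(1, 2))))), -1) = Pow(Add(100, Add(34, Pow(102, Rational(1, 2)))), -1) = Pow(Add(134, Pow(102, Rational(1, 2))), -1)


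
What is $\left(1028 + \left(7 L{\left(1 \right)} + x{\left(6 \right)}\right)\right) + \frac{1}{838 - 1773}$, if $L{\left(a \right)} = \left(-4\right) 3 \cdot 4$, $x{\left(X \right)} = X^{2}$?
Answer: $\frac{680679}{935} \approx 728.0$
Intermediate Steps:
$L{\left(a \right)} = -48$ ($L{\left(a \right)} = \left(-12\right) 4 = -48$)
$\left(1028 + \left(7 L{\left(1 \right)} + x{\left(6 \right)}\right)\right) + \frac{1}{838 - 1773} = \left(1028 + \left(7 \left(-48\right) + 6^{2}\right)\right) + \frac{1}{838 - 1773} = \left(1028 + \left(-336 + 36\right)\right) + \frac{1}{-935} = \left(1028 - 300\right) - \frac{1}{935} = 728 - \frac{1}{935} = \frac{680679}{935}$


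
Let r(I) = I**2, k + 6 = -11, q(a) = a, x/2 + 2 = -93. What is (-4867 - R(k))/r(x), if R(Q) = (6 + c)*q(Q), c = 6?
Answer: -4663/36100 ≈ -0.12917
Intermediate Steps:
x = -190 (x = -4 + 2*(-93) = -4 - 186 = -190)
k = -17 (k = -6 - 11 = -17)
R(Q) = 12*Q (R(Q) = (6 + 6)*Q = 12*Q)
(-4867 - R(k))/r(x) = (-4867 - 12*(-17))/((-190)**2) = (-4867 - 1*(-204))/36100 = (-4867 + 204)*(1/36100) = -4663*1/36100 = -4663/36100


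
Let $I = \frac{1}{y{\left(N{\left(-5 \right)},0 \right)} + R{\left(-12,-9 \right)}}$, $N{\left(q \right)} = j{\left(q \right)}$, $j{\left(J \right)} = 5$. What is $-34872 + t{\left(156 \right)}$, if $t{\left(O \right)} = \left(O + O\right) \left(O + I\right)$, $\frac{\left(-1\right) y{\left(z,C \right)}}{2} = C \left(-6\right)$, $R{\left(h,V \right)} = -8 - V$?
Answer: $14112$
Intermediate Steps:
$N{\left(q \right)} = 5$
$y{\left(z,C \right)} = 12 C$ ($y{\left(z,C \right)} = - 2 C \left(-6\right) = - 2 \left(- 6 C\right) = 12 C$)
$I = 1$ ($I = \frac{1}{12 \cdot 0 - -1} = \frac{1}{0 + \left(-8 + 9\right)} = \frac{1}{0 + 1} = 1^{-1} = 1$)
$t{\left(O \right)} = 2 O \left(1 + O\right)$ ($t{\left(O \right)} = \left(O + O\right) \left(O + 1\right) = 2 O \left(1 + O\right)$)
$-34872 + t{\left(156 \right)} = -34872 + 2 \cdot 156 \left(1 + 156\right) = -34872 + 2 \cdot 156 \cdot 157 = -34872 + 48984 = 14112$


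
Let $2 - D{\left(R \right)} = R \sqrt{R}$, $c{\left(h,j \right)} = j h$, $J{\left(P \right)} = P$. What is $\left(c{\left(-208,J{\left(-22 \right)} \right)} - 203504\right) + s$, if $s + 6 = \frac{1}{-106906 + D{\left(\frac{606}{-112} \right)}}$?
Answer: $- \frac{399264790271056851786}{2007021375191183} - \frac{33936 i \sqrt{4242}}{2007021375191183} \approx -1.9893 \cdot 10^{5} - 1.1013 \cdot 10^{-9} i$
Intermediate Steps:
$c{\left(h,j \right)} = h j$
$D{\left(R \right)} = 2 - R^{\frac{3}{2}}$ ($D{\left(R \right)} = 2 - R \sqrt{R} = 2 - R^{\frac{3}{2}}$)
$s = -6 + \frac{1}{-106904 + \frac{303 i \sqrt{4242}}{1568}}$ ($s = -6 + \frac{1}{-106906 + \left(2 - \left(\frac{606}{-112}\right)^{\frac{3}{2}}\right)} = -6 + \frac{1}{-106906 + \left(2 - \left(606 \left(- \frac{1}{112}\right)\right)^{\frac{3}{2}}\right)} = -6 + \frac{1}{-106906 + \left(2 - \left(- \frac{303}{56}\right)^{\frac{3}{2}}\right)} = -6 + \frac{1}{-106906 + \left(2 - - \frac{303 i \sqrt{4242}}{1568}\right)} = -6 + \frac{1}{-106906 + \left(2 + \frac{303 i \sqrt{4242}}{1568}\right)} = -6 + \frac{1}{-106904 + \frac{303 i \sqrt{4242}}{1568}} \approx -6.0 - 1.1013 \cdot 10^{-9} i$)
$\left(c{\left(-208,J{\left(-22 \right)} \right)} - 203504\right) + s = \left(\left(-208\right) \left(-22\right) - 203504\right) - \left(\frac{12042147025199962}{2007021375191183} + \frac{33936 i \sqrt{4242}}{2007021375191183}\right) = \left(4576 - 203504\right) - \left(\frac{12042147025199962}{2007021375191183} + \frac{33936 i \sqrt{4242}}{2007021375191183}\right) = -198928 - \left(\frac{12042147025199962}{2007021375191183} + \frac{33936 i \sqrt{4242}}{2007021375191183}\right) = - \frac{399264790271056851786}{2007021375191183} - \frac{33936 i \sqrt{4242}}{2007021375191183}$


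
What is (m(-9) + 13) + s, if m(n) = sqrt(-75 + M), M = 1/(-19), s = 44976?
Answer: 44989 + I*sqrt(27094)/19 ≈ 44989.0 + 8.6633*I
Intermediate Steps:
M = -1/19 ≈ -0.052632
m(n) = I*sqrt(27094)/19 (m(n) = sqrt(-75 - 1/19) = sqrt(-1426/19) = I*sqrt(27094)/19)
(m(-9) + 13) + s = (I*sqrt(27094)/19 + 13) + 44976 = (13 + I*sqrt(27094)/19) + 44976 = 44989 + I*sqrt(27094)/19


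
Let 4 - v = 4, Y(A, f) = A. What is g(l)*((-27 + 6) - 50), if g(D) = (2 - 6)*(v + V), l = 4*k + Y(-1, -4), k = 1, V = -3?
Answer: -852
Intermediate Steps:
v = 0 (v = 4 - 1*4 = 4 - 4 = 0)
l = 3 (l = 4*1 - 1 = 4 - 1 = 3)
g(D) = 12 (g(D) = (2 - 6)*(0 - 3) = -4*(-3) = 12)
g(l)*((-27 + 6) - 50) = 12*((-27 + 6) - 50) = 12*(-21 - 50) = 12*(-71) = -852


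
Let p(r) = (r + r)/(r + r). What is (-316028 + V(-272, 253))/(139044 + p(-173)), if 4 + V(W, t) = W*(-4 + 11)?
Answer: -317936/139045 ≈ -2.2866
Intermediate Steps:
p(r) = 1 (p(r) = (2*r)/((2*r)) = (2*r)*(1/(2*r)) = 1)
V(W, t) = -4 + 7*W (V(W, t) = -4 + W*(-4 + 11) = -4 + W*7 = -4 + 7*W)
(-316028 + V(-272, 253))/(139044 + p(-173)) = (-316028 + (-4 + 7*(-272)))/(139044 + 1) = (-316028 + (-4 - 1904))/139045 = (-316028 - 1908)*(1/139045) = -317936*1/139045 = -317936/139045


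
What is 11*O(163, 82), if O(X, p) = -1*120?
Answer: -1320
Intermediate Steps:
O(X, p) = -120
11*O(163, 82) = 11*(-120) = -1320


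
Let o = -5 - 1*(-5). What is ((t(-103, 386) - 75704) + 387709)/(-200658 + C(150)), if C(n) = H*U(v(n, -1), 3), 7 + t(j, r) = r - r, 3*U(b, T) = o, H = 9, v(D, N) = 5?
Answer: -155999/100329 ≈ -1.5549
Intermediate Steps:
o = 0 (o = -5 + 5 = 0)
U(b, T) = 0 (U(b, T) = (⅓)*0 = 0)
t(j, r) = -7 (t(j, r) = -7 + (r - r) = -7 + 0 = -7)
C(n) = 0 (C(n) = 9*0 = 0)
((t(-103, 386) - 75704) + 387709)/(-200658 + C(150)) = ((-7 - 75704) + 387709)/(-200658 + 0) = (-75711 + 387709)/(-200658) = 311998*(-1/200658) = -155999/100329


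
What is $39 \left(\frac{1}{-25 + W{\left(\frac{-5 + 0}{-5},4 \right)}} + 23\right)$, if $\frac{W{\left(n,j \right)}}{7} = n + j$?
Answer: $\frac{9009}{10} \approx 900.9$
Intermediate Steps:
$W{\left(n,j \right)} = 7 j + 7 n$ ($W{\left(n,j \right)} = 7 \left(n + j\right) = 7 \left(j + n\right) = 7 j + 7 n$)
$39 \left(\frac{1}{-25 + W{\left(\frac{-5 + 0}{-5},4 \right)}} + 23\right) = 39 \left(\frac{1}{-25 + \left(7 \cdot 4 + 7 \frac{-5 + 0}{-5}\right)} + 23\right) = 39 \left(\frac{1}{-25 + \left(28 + 7 \left(\left(-5\right) \left(- \frac{1}{5}\right)\right)\right)} + 23\right) = 39 \left(\frac{1}{-25 + \left(28 + 7 \cdot 1\right)} + 23\right) = 39 \left(\frac{1}{-25 + \left(28 + 7\right)} + 23\right) = 39 \left(\frac{1}{-25 + 35} + 23\right) = 39 \left(\frac{1}{10} + 23\right) = 39 \cdot \frac{231}{10} = \frac{9009}{10}$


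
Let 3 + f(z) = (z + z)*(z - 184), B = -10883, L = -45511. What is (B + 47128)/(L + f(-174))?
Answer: 7249/15814 ≈ 0.45839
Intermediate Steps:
f(z) = -3 + 2*z*(-184 + z) (f(z) = -3 + (z + z)*(z - 184) = -3 + (2*z)*(-184 + z) = -3 + 2*z*(-184 + z))
(B + 47128)/(L + f(-174)) = (-10883 + 47128)/(-45511 + (-3 - 368*(-174) + 2*(-174)**2)) = 36245/(-45511 + (-3 + 64032 + 2*30276)) = 36245/(-45511 + (-3 + 64032 + 60552)) = 36245/(-45511 + 124581) = 36245/79070 = 36245*(1/79070) = 7249/15814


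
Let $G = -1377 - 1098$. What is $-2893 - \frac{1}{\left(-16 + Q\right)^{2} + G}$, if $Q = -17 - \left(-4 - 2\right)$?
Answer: $- \frac{5051177}{1746} \approx -2893.0$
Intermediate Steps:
$G = -2475$ ($G = -1377 - 1098 = -2475$)
$Q = -11$ ($Q = -17 - \left(-4 - 2\right) = -17 - -6 = -17 + 6 = -11$)
$-2893 - \frac{1}{\left(-16 + Q\right)^{2} + G} = -2893 - \frac{1}{\left(-16 - 11\right)^{2} - 2475} = -2893 - \frac{1}{\left(-27\right)^{2} - 2475} = -2893 - \frac{1}{729 - 2475} = -2893 - \frac{1}{-1746} = -2893 - - \frac{1}{1746} = -2893 + \frac{1}{1746} = - \frac{5051177}{1746}$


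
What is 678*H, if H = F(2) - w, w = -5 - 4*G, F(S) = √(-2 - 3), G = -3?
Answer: -4746 + 678*I*√5 ≈ -4746.0 + 1516.1*I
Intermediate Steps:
F(S) = I*√5 (F(S) = √(-5) = I*√5)
w = 7 (w = -5 - 4*(-3) = -5 + 12 = 7)
H = -7 + I*√5 (H = I*√5 - 1*7 = I*√5 - 7 = -7 + I*√5 ≈ -7.0 + 2.2361*I)
678*H = 678*(-7 + I*√5) = -4746 + 678*I*√5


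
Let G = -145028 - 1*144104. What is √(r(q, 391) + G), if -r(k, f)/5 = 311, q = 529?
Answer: I*√290687 ≈ 539.15*I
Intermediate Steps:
r(k, f) = -1555 (r(k, f) = -5*311 = -1555)
G = -289132 (G = -145028 - 144104 = -289132)
√(r(q, 391) + G) = √(-1555 - 289132) = √(-290687) = I*√290687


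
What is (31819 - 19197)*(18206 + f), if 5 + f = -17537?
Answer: 8381008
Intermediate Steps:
f = -17542 (f = -5 - 17537 = -17542)
(31819 - 19197)*(18206 + f) = (31819 - 19197)*(18206 - 17542) = 12622*664 = 8381008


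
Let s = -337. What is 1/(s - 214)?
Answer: -1/551 ≈ -0.0018149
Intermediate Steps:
1/(s - 214) = 1/(-337 - 214) = 1/(-551) = -1/551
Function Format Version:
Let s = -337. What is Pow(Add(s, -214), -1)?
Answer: Rational(-1, 551) ≈ -0.0018149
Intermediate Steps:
Pow(Add(s, -214), -1) = Pow(Add(-337, -214), -1) = Pow(-551, -1) = Rational(-1, 551)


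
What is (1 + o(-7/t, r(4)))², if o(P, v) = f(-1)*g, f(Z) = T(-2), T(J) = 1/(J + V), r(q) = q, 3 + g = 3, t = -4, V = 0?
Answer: 1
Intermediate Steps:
g = 0 (g = -3 + 3 = 0)
T(J) = 1/J (T(J) = 1/(J + 0) = 1/J)
f(Z) = -½ (f(Z) = 1/(-2) = -½)
o(P, v) = 0 (o(P, v) = -½*0 = 0)
(1 + o(-7/t, r(4)))² = (1 + 0)² = 1² = 1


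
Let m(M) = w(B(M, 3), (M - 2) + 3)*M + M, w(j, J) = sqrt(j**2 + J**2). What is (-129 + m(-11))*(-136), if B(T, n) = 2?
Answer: 19040 + 2992*sqrt(26) ≈ 34296.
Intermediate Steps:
w(j, J) = sqrt(J**2 + j**2)
m(M) = M + M*sqrt(4 + (1 + M)**2) (m(M) = sqrt(((M - 2) + 3)**2 + 2**2)*M + M = sqrt(((-2 + M) + 3)**2 + 4)*M + M = sqrt((1 + M)**2 + 4)*M + M = sqrt(4 + (1 + M)**2)*M + M = M*sqrt(4 + (1 + M)**2) + M = M + M*sqrt(4 + (1 + M)**2))
(-129 + m(-11))*(-136) = (-129 - 11*(1 + sqrt(4 + (1 - 11)**2)))*(-136) = (-129 - 11*(1 + sqrt(4 + (-10)**2)))*(-136) = (-129 - 11*(1 + sqrt(4 + 100)))*(-136) = (-129 - 11*(1 + sqrt(104)))*(-136) = (-129 - 11*(1 + 2*sqrt(26)))*(-136) = (-129 + (-11 - 22*sqrt(26)))*(-136) = (-140 - 22*sqrt(26))*(-136) = 19040 + 2992*sqrt(26)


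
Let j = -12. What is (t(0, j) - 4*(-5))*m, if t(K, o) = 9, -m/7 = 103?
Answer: -20909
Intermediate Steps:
m = -721 (m = -7*103 = -721)
(t(0, j) - 4*(-5))*m = (9 - 4*(-5))*(-721) = (9 + 20)*(-721) = 29*(-721) = -20909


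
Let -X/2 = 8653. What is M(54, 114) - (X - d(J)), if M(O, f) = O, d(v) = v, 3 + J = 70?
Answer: 17427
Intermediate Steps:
J = 67 (J = -3 + 70 = 67)
X = -17306 (X = -2*8653 = -17306)
M(54, 114) - (X - d(J)) = 54 - (-17306 - 1*67) = 54 - (-17306 - 67) = 54 - 1*(-17373) = 54 + 17373 = 17427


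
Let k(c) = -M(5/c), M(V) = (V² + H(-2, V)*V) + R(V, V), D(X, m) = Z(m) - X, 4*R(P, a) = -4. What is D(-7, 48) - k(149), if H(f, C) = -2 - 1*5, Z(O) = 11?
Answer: 372227/22201 ≈ 16.766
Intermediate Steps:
R(P, a) = -1 (R(P, a) = (¼)*(-4) = -1)
H(f, C) = -7 (H(f, C) = -2 - 5 = -7)
D(X, m) = 11 - X
M(V) = -1 + V² - 7*V (M(V) = (V² - 7*V) - 1 = -1 + V² - 7*V)
k(c) = 1 - 25/c² + 35/c (k(c) = -(-1 + (5/c)² - 35/c) = -(-1 + 25/c² - 35/c) = -(-1 - 35/c + 25/c²) = 1 - 25/c² + 35/c)
D(-7, 48) - k(149) = (11 - 1*(-7)) - (1 - 25/149² + 35/149) = (11 + 7) - (1 - 25*1/22201 + 35*(1/149)) = 18 - (1 - 25/22201 + 35/149) = 18 - 1*27391/22201 = 18 - 27391/22201 = 372227/22201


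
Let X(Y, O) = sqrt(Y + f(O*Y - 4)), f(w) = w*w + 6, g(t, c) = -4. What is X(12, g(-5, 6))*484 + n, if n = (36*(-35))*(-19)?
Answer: 23940 + 484*sqrt(2722) ≈ 49192.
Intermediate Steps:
f(w) = 6 + w**2 (f(w) = w**2 + 6 = 6 + w**2)
X(Y, O) = sqrt(6 + Y + (-4 + O*Y)**2) (X(Y, O) = sqrt(Y + (6 + (O*Y - 4)**2)) = sqrt(Y + (6 + (-4 + O*Y)**2)) = sqrt(6 + Y + (-4 + O*Y)**2))
n = 23940 (n = -1260*(-19) = 23940)
X(12, g(-5, 6))*484 + n = sqrt(6 + 12 + (-4 - 4*12)**2)*484 + 23940 = sqrt(6 + 12 + (-4 - 48)**2)*484 + 23940 = sqrt(6 + 12 + (-52)**2)*484 + 23940 = sqrt(6 + 12 + 2704)*484 + 23940 = sqrt(2722)*484 + 23940 = 484*sqrt(2722) + 23940 = 23940 + 484*sqrt(2722)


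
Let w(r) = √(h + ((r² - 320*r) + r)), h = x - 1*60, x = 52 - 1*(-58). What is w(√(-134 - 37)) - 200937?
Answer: -200937 + √(-121 - 957*I*√19) ≈ -2.0089e+5 - 46.337*I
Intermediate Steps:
x = 110 (x = 52 + 58 = 110)
h = 50 (h = 110 - 1*60 = 110 - 60 = 50)
w(r) = √(50 + r² - 319*r) (w(r) = √(50 + ((r² - 320*r) + r)) = √(50 + (r² - 319*r)) = √(50 + r² - 319*r))
w(√(-134 - 37)) - 200937 = √(50 + (√(-134 - 37))² - 319*√(-134 - 37)) - 200937 = √(50 + (√(-171))² - 957*I*√19) - 200937 = √(50 + (3*I*√19)² - 957*I*√19) - 200937 = √(50 - 171 - 957*I*√19) - 200937 = √(-121 - 957*I*√19) - 200937 = -200937 + √(-121 - 957*I*√19)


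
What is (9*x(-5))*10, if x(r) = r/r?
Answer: 90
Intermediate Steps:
x(r) = 1
(9*x(-5))*10 = (9*1)*10 = 9*10 = 90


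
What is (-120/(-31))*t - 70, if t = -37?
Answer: -6610/31 ≈ -213.23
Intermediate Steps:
(-120/(-31))*t - 70 = -120/(-31)*(-37) - 70 = -120*(-1/31)*(-37) - 70 = (120/31)*(-37) - 70 = -4440/31 - 70 = -6610/31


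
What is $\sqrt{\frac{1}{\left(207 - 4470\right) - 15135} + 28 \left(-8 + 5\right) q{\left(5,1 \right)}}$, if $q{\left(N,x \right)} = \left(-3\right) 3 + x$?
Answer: $\frac{\sqrt{252861756090}}{19398} \approx 25.923$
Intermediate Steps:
$q{\left(N,x \right)} = -9 + x$
$\sqrt{\frac{1}{\left(207 - 4470\right) - 15135} + 28 \left(-8 + 5\right) q{\left(5,1 \right)}} = \sqrt{\frac{1}{\left(207 - 4470\right) - 15135} + 28 \left(-8 + 5\right) \left(-9 + 1\right)} = \sqrt{\frac{1}{\left(207 - 4470\right) - 15135} + 28 \left(-3\right) \left(-8\right)} = \sqrt{\frac{1}{-4263 - 15135} - -672} = \sqrt{\frac{1}{-19398} + 672} = \sqrt{- \frac{1}{19398} + 672} = \sqrt{\frac{13035455}{19398}} = \frac{\sqrt{252861756090}}{19398}$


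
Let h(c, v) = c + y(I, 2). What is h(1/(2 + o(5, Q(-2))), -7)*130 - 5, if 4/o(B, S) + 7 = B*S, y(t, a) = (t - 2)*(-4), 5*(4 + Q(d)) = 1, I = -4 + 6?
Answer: 785/12 ≈ 65.417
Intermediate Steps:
I = 2
Q(d) = -19/5 (Q(d) = -4 + (1/5)*1 = -4 + 1/5 = -19/5)
y(t, a) = 8 - 4*t (y(t, a) = (-2 + t)*(-4) = 8 - 4*t)
o(B, S) = 4/(-7 + B*S)
h(c, v) = c (h(c, v) = c + (8 - 4*2) = c + (8 - 8) = c + 0 = c)
h(1/(2 + o(5, Q(-2))), -7)*130 - 5 = 130/(2 + 4/(-7 + 5*(-19/5))) - 5 = 130/(2 + 4/(-7 - 19)) - 5 = 130/(2 + 4/(-26)) - 5 = 130/(2 + 4*(-1/26)) - 5 = 130/(2 - 2/13) - 5 = 130/(24/13) - 5 = (13/24)*130 - 5 = 845/12 - 5 = 785/12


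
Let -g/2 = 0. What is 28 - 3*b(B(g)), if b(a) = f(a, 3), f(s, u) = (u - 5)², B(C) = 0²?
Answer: 16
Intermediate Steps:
g = 0 (g = -2*0 = 0)
B(C) = 0
f(s, u) = (-5 + u)²
b(a) = 4 (b(a) = (-5 + 3)² = (-2)² = 4)
28 - 3*b(B(g)) = 28 - 3*4 = 28 - 12 = 16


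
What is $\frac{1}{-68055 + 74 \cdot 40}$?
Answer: $- \frac{1}{65095} \approx -1.5362 \cdot 10^{-5}$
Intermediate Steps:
$\frac{1}{-68055 + 74 \cdot 40} = \frac{1}{-68055 + 2960} = \frac{1}{-65095} = - \frac{1}{65095}$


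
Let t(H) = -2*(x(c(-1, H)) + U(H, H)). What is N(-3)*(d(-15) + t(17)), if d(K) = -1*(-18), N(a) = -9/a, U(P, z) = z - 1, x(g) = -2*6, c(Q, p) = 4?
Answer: 30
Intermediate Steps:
x(g) = -12
U(P, z) = -1 + z
d(K) = 18
t(H) = 26 - 2*H (t(H) = -2*(-12 + (-1 + H)) = -2*(-13 + H) = 26 - 2*H)
N(-3)*(d(-15) + t(17)) = (-9/(-3))*(18 + (26 - 2*17)) = (-9*(-⅓))*(18 + (26 - 34)) = 3*(18 - 8) = 3*10 = 30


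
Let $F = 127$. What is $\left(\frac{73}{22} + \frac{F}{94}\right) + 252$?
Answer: $\frac{132698}{517} \approx 256.67$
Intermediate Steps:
$\left(\frac{73}{22} + \frac{F}{94}\right) + 252 = \left(\frac{73}{22} + \frac{127}{94}\right) + 252 = \frac{2414}{517} + 252 = \frac{132698}{517}$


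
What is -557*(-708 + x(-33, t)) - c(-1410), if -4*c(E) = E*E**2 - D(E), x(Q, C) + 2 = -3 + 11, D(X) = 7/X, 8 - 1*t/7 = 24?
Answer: -3950336291033/5640 ≈ -7.0041e+8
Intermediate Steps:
t = -112 (t = 56 - 7*24 = 56 - 168 = -112)
x(Q, C) = 6 (x(Q, C) = -2 + (-3 + 11) = -2 + 8 = 6)
c(E) = -E**3/4 + 7/(4*E) (c(E) = -(E*E**2 - 7/E)/4 = -(E**3 - 7/E)/4 = -E**3/4 + 7/(4*E))
-557*(-708 + x(-33, t)) - c(-1410) = -557*(-708 + 6) - (7 - 1*(-1410)**4)/(4*(-1410)) = -557*(-702) - (-1)*(7 - 1*3952541610000)/(4*1410) = 391014 - (-1)*(7 - 3952541610000)/(4*1410) = 391014 - (-1)*(-3952541609993)/(4*1410) = 391014 - 1*3952541609993/5640 = 391014 - 3952541609993/5640 = -3950336291033/5640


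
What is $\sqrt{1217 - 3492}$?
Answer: $5 i \sqrt{91} \approx 47.697 i$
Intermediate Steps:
$\sqrt{1217 - 3492} = \sqrt{-2275} = 5 i \sqrt{91}$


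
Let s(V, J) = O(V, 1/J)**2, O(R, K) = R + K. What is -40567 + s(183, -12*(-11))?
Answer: -123278759/17424 ≈ -7075.2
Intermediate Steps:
O(R, K) = K + R
s(V, J) = (V + 1/J)**2 (s(V, J) = (1/J + V)**2 = (V + 1/J)**2)
-40567 + s(183, -12*(-11)) = -40567 + (1 - 12*(-11)*183)**2/(-12*(-11))**2 = -40567 + (1 + 132*183)**2/132**2 = -40567 + (1 + 24156)**2/17424 = -40567 + (1/17424)*24157**2 = -40567 + (1/17424)*583560649 = -40567 + 583560649/17424 = -123278759/17424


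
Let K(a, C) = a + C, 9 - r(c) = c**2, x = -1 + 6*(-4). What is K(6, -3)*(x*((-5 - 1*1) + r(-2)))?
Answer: 75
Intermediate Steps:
x = -25 (x = -1 - 24 = -25)
r(c) = 9 - c**2
K(a, C) = C + a
K(6, -3)*(x*((-5 - 1*1) + r(-2))) = (-3 + 6)*(-25*((-5 - 1*1) + (9 - 1*(-2)**2))) = 3*(-25*((-5 - 1) + (9 - 1*4))) = 3*(-25*(-6 + (9 - 4))) = 3*(-25*(-6 + 5)) = 3*(-25*(-1)) = 3*25 = 75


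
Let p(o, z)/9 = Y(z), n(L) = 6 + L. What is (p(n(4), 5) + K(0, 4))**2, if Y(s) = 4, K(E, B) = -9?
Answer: 729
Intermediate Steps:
p(o, z) = 36 (p(o, z) = 9*4 = 36)
(p(n(4), 5) + K(0, 4))**2 = (36 - 9)**2 = 27**2 = 729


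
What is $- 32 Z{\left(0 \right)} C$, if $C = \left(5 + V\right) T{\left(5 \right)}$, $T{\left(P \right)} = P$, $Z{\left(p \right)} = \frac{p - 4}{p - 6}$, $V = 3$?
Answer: $- \frac{2560}{3} \approx -853.33$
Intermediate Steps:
$Z{\left(p \right)} = \frac{-4 + p}{-6 + p}$
$C = 40$ ($C = \left(5 + 3\right) 5 = 8 \cdot 5 = 40$)
$- 32 Z{\left(0 \right)} C = - 32 \frac{-4 + 0}{-6 + 0} \cdot 40 = - 32 \frac{1}{-6} \left(-4\right) 40 = - 32 \left(\left(- \frac{1}{6}\right) \left(-4\right)\right) 40 = \left(-32\right) \frac{2}{3} \cdot 40 = \left(- \frac{64}{3}\right) 40 = - \frac{2560}{3}$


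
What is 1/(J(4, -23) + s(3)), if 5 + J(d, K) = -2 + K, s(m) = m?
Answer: -1/27 ≈ -0.037037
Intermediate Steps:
J(d, K) = -7 + K (J(d, K) = -5 + (-2 + K) = -7 + K)
1/(J(4, -23) + s(3)) = 1/((-7 - 23) + 3) = 1/(-30 + 3) = 1/(-27) = -1/27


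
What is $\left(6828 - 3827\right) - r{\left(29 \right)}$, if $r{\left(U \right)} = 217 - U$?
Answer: $2813$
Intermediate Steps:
$\left(6828 - 3827\right) - r{\left(29 \right)} = \left(6828 - 3827\right) - \left(217 - 29\right) = 3001 - 188 = 2813$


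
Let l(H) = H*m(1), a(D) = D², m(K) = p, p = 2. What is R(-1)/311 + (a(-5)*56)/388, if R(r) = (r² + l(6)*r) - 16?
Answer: 106231/30167 ≈ 3.5214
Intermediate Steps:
m(K) = 2
l(H) = 2*H (l(H) = H*2 = 2*H)
R(r) = -16 + r² + 12*r (R(r) = (r² + (2*6)*r) - 16 = (r² + 12*r) - 16 = -16 + r² + 12*r)
R(-1)/311 + (a(-5)*56)/388 = (-16 + (-1)² + 12*(-1))/311 + ((-5)²*56)/388 = (-16 + 1 - 12)*(1/311) + (25*56)*(1/388) = -27*1/311 + 1400*(1/388) = -27/311 + 350/97 = 106231/30167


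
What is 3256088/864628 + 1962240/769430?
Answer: 105048485914/16631768051 ≈ 6.3161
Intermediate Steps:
3256088/864628 + 1962240/769430 = 3256088*(1/864628) + 1962240*(1/769430) = 814022/216157 + 196224/76943 = 105048485914/16631768051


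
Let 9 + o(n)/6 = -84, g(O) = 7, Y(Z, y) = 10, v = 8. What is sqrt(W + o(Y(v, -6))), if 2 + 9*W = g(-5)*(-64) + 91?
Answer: I*sqrt(5381)/3 ≈ 24.452*I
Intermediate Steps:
o(n) = -558 (o(n) = -54 + 6*(-84) = -54 - 504 = -558)
W = -359/9 (W = -2/9 + (7*(-64) + 91)/9 = -2/9 + (-448 + 91)/9 = -2/9 + (1/9)*(-357) = -2/9 - 119/3 = -359/9 ≈ -39.889)
sqrt(W + o(Y(v, -6))) = sqrt(-359/9 - 558) = sqrt(-5381/9) = I*sqrt(5381)/3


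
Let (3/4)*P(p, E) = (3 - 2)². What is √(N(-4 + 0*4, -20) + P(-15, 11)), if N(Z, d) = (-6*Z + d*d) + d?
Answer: 8*√57/3 ≈ 20.133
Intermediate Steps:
P(p, E) = 4/3 (P(p, E) = 4*(3 - 2)²/3 = (4/3)*1² = (4/3)*1 = 4/3)
N(Z, d) = d + d² - 6*Z (N(Z, d) = (-6*Z + d²) + d = (d² - 6*Z) + d = d + d² - 6*Z)
√(N(-4 + 0*4, -20) + P(-15, 11)) = √((-20 + (-20)² - 6*(-4 + 0*4)) + 4/3) = √((-20 + 400 - 6*(-4 + 0)) + 4/3) = √((-20 + 400 - 6*(-4)) + 4/3) = √((-20 + 400 + 24) + 4/3) = √(404 + 4/3) = √(1216/3) = 8*√57/3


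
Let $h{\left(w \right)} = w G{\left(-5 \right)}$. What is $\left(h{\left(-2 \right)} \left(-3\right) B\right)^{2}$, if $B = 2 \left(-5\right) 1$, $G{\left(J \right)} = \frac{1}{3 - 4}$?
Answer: $3600$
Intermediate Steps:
$G{\left(J \right)} = -1$ ($G{\left(J \right)} = \frac{1}{-1} = -1$)
$h{\left(w \right)} = - w$ ($h{\left(w \right)} = w \left(-1\right) = - w$)
$B = -10$ ($B = \left(-10\right) 1 = -10$)
$\left(h{\left(-2 \right)} \left(-3\right) B\right)^{2} = \left(\left(-1\right) \left(-2\right) \left(-3\right) \left(-10\right)\right)^{2} = \left(2 \left(-3\right) \left(-10\right)\right)^{2} = \left(\left(-6\right) \left(-10\right)\right)^{2} = 60^{2} = 3600$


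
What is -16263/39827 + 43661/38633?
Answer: 1110598168/1538636491 ≈ 0.72181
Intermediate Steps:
-16263/39827 + 43661/38633 = 1110598168/1538636491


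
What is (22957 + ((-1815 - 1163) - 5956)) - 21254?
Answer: -7231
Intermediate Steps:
(22957 + ((-1815 - 1163) - 5956)) - 21254 = (22957 + (-2978 - 5956)) - 21254 = (22957 - 8934) - 21254 = 14023 - 21254 = -7231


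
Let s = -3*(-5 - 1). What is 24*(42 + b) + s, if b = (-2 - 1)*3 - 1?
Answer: 786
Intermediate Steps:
b = -10 (b = -3*3 - 1 = -9 - 1 = -10)
s = 18 (s = -3*(-6) = 18)
24*(42 + b) + s = 24*(42 - 10) + 18 = 24*32 + 18 = 768 + 18 = 786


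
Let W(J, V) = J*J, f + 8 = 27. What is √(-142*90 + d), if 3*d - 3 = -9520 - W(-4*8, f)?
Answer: I*√146643/3 ≈ 127.65*I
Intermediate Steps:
f = 19 (f = -8 + 27 = 19)
W(J, V) = J²
d = -10541/3 (d = 1 + (-9520 - (-4*8)²)/3 = 1 + (-9520 - 1*(-32)²)/3 = 1 + (-9520 - 1*1024)/3 = 1 + (-9520 - 1024)/3 = 1 + (⅓)*(-10544) = 1 - 10544/3 = -10541/3 ≈ -3513.7)
√(-142*90 + d) = √(-142*90 - 10541/3) = √(-12780 - 10541/3) = √(-48881/3) = I*√146643/3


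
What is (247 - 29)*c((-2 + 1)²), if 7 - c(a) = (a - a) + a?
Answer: 1308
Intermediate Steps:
c(a) = 7 - a (c(a) = 7 - ((a - a) + a) = 7 - (0 + a) = 7 - a)
(247 - 29)*c((-2 + 1)²) = (247 - 29)*(7 - (-2 + 1)²) = 218*(7 - 1*(-1)²) = 218*(7 - 1*1) = 218*(7 - 1) = 218*6 = 1308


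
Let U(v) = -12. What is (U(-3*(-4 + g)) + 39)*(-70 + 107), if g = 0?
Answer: 999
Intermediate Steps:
(U(-3*(-4 + g)) + 39)*(-70 + 107) = (-12 + 39)*(-70 + 107) = 27*37 = 999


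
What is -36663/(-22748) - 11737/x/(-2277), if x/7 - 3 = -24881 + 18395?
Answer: 2846141105/1766046996 ≈ 1.6116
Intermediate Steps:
x = -45381 (x = 21 + 7*(-24881 + 18395) = 21 + 7*(-6486) = 21 - 45402 = -45381)
-36663/(-22748) - 11737/x/(-2277) = -36663/(-22748) - 11737/(-45381)/(-2277) = -36663*(-1/22748) - 11737*(-1/45381)*(-1/2277) = 303/188 + (11737/45381)*(-1/2277) = 303/188 - 1067/9393867 = 2846141105/1766046996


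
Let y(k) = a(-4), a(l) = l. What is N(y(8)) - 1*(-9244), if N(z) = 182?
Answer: 9426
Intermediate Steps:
y(k) = -4
N(y(8)) - 1*(-9244) = 182 - 1*(-9244) = 182 + 9244 = 9426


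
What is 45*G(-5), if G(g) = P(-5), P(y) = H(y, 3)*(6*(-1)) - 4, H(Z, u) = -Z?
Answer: -1530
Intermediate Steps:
P(y) = -4 + 6*y (P(y) = (-y)*(6*(-1)) - 4 = -y*(-6) - 4 = 6*y - 4 = -4 + 6*y)
G(g) = -34 (G(g) = -4 + 6*(-5) = -4 - 30 = -34)
45*G(-5) = 45*(-34) = -1530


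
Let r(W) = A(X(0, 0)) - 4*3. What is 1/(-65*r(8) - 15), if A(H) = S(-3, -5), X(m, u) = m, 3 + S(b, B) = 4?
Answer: 1/700 ≈ 0.0014286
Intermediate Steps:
S(b, B) = 1 (S(b, B) = -3 + 4 = 1)
A(H) = 1
r(W) = -11 (r(W) = 1 - 4*3 = 1 - 12 = -11)
1/(-65*r(8) - 15) = 1/(-65*(-11) - 15) = 1/(715 - 15) = 1/700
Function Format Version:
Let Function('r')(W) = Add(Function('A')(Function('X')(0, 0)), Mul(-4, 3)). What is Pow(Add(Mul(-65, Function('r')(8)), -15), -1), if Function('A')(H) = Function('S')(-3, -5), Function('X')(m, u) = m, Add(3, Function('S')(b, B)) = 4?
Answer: Rational(1, 700) ≈ 0.0014286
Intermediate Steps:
Function('S')(b, B) = 1 (Function('S')(b, B) = Add(-3, 4) = 1)
Function('A')(H) = 1
Function('r')(W) = -11 (Function('r')(W) = Add(1, Mul(-4, 3)) = Add(1, -12) = -11)
Pow(Add(Mul(-65, Function('r')(8)), -15), -1) = Pow(Add(Mul(-65, -11), -15), -1) = Pow(Add(715, -15), -1) = Pow(700, -1) = Rational(1, 700)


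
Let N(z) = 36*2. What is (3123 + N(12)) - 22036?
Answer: -18841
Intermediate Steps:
N(z) = 72
(3123 + N(12)) - 22036 = (3123 + 72) - 22036 = 3195 - 22036 = -18841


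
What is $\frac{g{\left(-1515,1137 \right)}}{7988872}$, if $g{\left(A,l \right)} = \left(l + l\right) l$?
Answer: $\frac{1292769}{3994436} \approx 0.32364$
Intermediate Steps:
$g{\left(A,l \right)} = 2 l^{2}$ ($g{\left(A,l \right)} = 2 l l = 2 l^{2}$)
$\frac{g{\left(-1515,1137 \right)}}{7988872} = \frac{2 \cdot 1137^{2}}{7988872} = 2 \cdot 1292769 \cdot \frac{1}{7988872} = 2585538 \cdot \frac{1}{7988872} = \frac{1292769}{3994436}$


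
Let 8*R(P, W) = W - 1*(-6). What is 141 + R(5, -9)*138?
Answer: 357/4 ≈ 89.250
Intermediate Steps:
R(P, W) = 3/4 + W/8 (R(P, W) = (W - 1*(-6))/8 = (W + 6)/8 = (6 + W)/8 = 3/4 + W/8)
141 + R(5, -9)*138 = 141 + (3/4 + (1/8)*(-9))*138 = 141 + (3/4 - 9/8)*138 = 141 - 3/8*138 = 141 - 207/4 = 357/4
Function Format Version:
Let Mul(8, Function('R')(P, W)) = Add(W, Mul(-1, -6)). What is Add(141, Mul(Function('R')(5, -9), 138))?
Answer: Rational(357, 4) ≈ 89.250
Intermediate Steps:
Function('R')(P, W) = Add(Rational(3, 4), Mul(Rational(1, 8), W)) (Function('R')(P, W) = Mul(Rational(1, 8), Add(W, Mul(-1, -6))) = Mul(Rational(1, 8), Add(W, 6)) = Mul(Rational(1, 8), Add(6, W)) = Add(Rational(3, 4), Mul(Rational(1, 8), W)))
Add(141, Mul(Function('R')(5, -9), 138)) = Add(141, Mul(Add(Rational(3, 4), Mul(Rational(1, 8), -9)), 138)) = Add(141, Mul(Add(Rational(3, 4), Rational(-9, 8)), 138)) = Add(141, Mul(Rational(-3, 8), 138)) = Add(141, Rational(-207, 4)) = Rational(357, 4)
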